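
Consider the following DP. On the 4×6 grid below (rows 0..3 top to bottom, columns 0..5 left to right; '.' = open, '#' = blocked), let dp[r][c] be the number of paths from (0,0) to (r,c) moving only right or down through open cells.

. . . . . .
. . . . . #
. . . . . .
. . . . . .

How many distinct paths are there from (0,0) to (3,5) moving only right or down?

50

r\c   0   1   2   3   4   5
  0   1   1   1   1   1   1
  1   1   2   3   4   5   0
  2   1   3   6  10  15  15
  3   1   4  10  20  35  50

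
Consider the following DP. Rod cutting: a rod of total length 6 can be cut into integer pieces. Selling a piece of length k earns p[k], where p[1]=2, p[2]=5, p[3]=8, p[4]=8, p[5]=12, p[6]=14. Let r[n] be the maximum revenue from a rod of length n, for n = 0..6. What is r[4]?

10

   n    0    1    2    3    4    5    6
r[n]    0    2    5    8   10   13   16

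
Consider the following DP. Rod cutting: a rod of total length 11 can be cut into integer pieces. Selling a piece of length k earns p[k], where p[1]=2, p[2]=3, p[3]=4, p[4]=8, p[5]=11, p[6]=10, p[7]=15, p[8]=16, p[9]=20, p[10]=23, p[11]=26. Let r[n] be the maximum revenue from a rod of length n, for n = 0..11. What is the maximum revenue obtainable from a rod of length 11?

26

   n    0    1    2    3    4    5    6    7    8    9   10   11
r[n]    0    2    4    6    8   11   13   15   17   20   23   26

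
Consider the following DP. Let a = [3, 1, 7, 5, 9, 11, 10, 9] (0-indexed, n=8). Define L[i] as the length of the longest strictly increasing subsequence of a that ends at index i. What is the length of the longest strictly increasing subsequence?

4

   i    0    1    2    3    4    5    6    7
a[i]    3    1    7    5    9   11   10    9
L[i]    1    1    2    2    3    4    4    3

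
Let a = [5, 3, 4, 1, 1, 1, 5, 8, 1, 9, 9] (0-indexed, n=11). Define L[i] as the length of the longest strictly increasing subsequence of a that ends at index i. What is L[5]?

1

   i    0    1    2    3    4    5    6    7    8    9   10
a[i]    5    3    4    1    1    1    5    8    1    9    9
L[i]    1    1    2    1    1    1    3    4    1    5    5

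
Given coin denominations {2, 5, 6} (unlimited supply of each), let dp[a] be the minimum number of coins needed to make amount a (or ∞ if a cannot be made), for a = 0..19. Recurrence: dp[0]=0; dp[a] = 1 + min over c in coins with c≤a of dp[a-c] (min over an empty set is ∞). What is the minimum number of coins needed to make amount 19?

4

 a  0  1  2  3  4  5  6  7  8  9 10 11 12 13 14 15 16 17 18 19
dp  0  -  1  -  2  1  1  2  2  3  2  2  2  3  3  3  3  3  3  4
(- denotes ∞ / unreachable)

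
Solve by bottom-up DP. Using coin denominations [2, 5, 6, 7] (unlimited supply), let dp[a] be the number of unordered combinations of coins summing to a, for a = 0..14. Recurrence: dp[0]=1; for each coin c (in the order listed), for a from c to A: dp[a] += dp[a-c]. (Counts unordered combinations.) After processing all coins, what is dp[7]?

after  coin     0     1     2     3     4     5     6     7     8     9    10    11    12    13    14
          2     1     0     1     0     1     0     1     0     1     0     1     0     1     0     1
          5     1     0     1     0     1     1     1     1     1     1     2     1     2     1     2
          6     1     0     1     0     1     1     2     1     2     1     3     2     4     2     4
          7     1     0     1     0     1     1     2     2     2     2     3     3     5     4     6

2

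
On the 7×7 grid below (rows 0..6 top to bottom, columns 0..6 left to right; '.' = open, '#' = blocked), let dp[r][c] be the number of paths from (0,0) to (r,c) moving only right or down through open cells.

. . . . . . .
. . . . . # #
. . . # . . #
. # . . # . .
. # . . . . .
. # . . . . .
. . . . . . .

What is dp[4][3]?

12

r\c   0   1   2   3   4   5   6
  0   1   1   1   1   1   1   1
  1   1   2   3   4   5   0   0
  2   1   3   6   0   5   5   0
  3   1   0   6   6   0   5   5
  4   1   0   6  12  12  17  22
  5   1   0   6  18  30  47  69
  6   1   1   7  25  55 102 171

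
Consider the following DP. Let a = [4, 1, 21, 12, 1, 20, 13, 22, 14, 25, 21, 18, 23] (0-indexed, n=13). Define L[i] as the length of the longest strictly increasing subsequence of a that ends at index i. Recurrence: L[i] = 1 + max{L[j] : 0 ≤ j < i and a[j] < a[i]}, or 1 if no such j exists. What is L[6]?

3

   i    0    1    2    3    4    5    6    7    8    9   10   11   12
a[i]    4    1   21   12    1   20   13   22   14   25   21   18   23
L[i]    1    1    2    2    1    3    3    4    4    5    5    5    6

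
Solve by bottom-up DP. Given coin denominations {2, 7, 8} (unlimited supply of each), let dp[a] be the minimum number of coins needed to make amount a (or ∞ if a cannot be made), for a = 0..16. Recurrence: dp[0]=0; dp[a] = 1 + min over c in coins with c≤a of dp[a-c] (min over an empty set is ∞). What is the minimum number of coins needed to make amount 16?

 a  0  1  2  3  4  5  6  7  8  9 10 11 12 13 14 15 16
dp  0  -  1  -  2  -  3  1  1  2  2  3  3  4  2  2  2
(- denotes ∞ / unreachable)

2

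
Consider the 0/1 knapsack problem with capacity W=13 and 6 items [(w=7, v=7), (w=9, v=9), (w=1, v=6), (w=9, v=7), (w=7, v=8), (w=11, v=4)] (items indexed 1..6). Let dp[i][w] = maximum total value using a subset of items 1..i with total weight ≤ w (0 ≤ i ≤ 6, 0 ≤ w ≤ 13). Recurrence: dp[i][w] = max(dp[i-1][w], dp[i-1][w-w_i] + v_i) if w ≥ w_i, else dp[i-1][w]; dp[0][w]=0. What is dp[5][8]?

i\w   0   1   2   3   4   5   6   7   8   9  10  11  12  13
  0   0   0   0   0   0   0   0   0   0   0   0   0   0   0
  1   0   0   0   0   0   0   0   7   7   7   7   7   7   7
  2   0   0   0   0   0   0   0   7   7   9   9   9   9   9
  3   0   6   6   6   6   6   6   7  13  13  15  15  15  15
  4   0   6   6   6   6   6   6   7  13  13  15  15  15  15
  5   0   6   6   6   6   6   6   8  14  14  15  15  15  15
  6   0   6   6   6   6   6   6   8  14  14  15  15  15  15

14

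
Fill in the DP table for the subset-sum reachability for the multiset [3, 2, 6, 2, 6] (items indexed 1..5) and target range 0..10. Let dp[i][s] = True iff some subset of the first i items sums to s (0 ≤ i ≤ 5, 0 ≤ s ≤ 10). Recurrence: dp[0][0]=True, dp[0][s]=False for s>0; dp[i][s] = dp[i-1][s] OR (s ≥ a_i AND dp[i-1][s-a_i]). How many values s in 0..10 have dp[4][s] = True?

i\s   0   1   2   3   4   5   6   7   8   9  10
  0   T   F   F   F   F   F   F   F   F   F   F
  1   T   F   F   T   F   F   F   F   F   F   F
  2   T   F   T   T   F   T   F   F   F   F   F
  3   T   F   T   T   F   T   T   F   T   T   F
  4   T   F   T   T   T   T   T   T   T   T   T
  5   T   F   T   T   T   T   T   T   T   T   T

10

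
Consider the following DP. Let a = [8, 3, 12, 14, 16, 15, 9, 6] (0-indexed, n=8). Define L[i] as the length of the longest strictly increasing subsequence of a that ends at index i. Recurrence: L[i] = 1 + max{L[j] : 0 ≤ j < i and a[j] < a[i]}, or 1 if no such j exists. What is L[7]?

   i    0    1    2    3    4    5    6    7
a[i]    8    3   12   14   16   15    9    6
L[i]    1    1    2    3    4    4    2    2

2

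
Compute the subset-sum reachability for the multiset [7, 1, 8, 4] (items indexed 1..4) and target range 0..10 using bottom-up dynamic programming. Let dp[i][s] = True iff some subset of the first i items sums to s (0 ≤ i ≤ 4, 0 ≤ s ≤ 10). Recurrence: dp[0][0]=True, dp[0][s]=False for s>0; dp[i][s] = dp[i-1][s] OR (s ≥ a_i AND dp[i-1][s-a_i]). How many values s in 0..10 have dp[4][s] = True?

i\s   0   1   2   3   4   5   6   7   8   9  10
  0   T   F   F   F   F   F   F   F   F   F   F
  1   T   F   F   F   F   F   F   T   F   F   F
  2   T   T   F   F   F   F   F   T   T   F   F
  3   T   T   F   F   F   F   F   T   T   T   F
  4   T   T   F   F   T   T   F   T   T   T   F

7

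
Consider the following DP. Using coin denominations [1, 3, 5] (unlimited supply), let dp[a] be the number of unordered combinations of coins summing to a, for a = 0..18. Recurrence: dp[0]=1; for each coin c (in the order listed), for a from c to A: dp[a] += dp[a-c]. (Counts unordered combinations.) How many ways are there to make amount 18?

after  coin     0     1     2     3     4     5     6     7     8     9    10    11    12    13    14    15    16    17    18
          1     1     1     1     1     1     1     1     1     1     1     1     1     1     1     1     1     1     1     1
          3     1     1     1     2     2     2     3     3     3     4     4     4     5     5     5     6     6     6     7
          5     1     1     1     2     2     3     4     4     5     6     7     8     9    10    11    13    14    15    17

17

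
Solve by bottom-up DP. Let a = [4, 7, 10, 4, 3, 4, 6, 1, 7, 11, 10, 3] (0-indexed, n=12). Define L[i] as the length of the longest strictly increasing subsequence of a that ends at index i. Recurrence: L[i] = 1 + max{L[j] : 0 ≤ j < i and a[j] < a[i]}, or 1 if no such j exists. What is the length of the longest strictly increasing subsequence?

   i    0    1    2    3    4    5    6    7    8    9   10   11
a[i]    4    7   10    4    3    4    6    1    7   11   10    3
L[i]    1    2    3    1    1    2    3    1    4    5    5    2

5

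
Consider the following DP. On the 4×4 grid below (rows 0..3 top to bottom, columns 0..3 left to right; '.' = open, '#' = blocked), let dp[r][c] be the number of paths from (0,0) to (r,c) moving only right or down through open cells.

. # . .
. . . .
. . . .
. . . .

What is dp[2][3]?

4

r\c   0   1   2   3
  0   1   0   0   0
  1   1   1   1   1
  2   1   2   3   4
  3   1   3   6  10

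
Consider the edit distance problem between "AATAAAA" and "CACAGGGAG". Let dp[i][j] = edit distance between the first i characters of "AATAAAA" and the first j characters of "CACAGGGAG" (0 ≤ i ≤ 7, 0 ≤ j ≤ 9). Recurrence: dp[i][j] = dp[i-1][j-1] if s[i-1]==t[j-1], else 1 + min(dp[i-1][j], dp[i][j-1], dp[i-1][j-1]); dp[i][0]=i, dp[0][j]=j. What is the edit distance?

   ''  C  A  C  A  G  G  G  A  G
''  0  1  2  3  4  5  6  7  8  9
 A  1  1  1  2  3  4  5  6  7  8
 A  2  2  1  2  2  3  4  5  6  7
 T  3  3  2  2  3  3  4  5  6  7
 A  4  4  3  3  2  3  4  5  5  6
 A  5  5  4  4  3  3  4  5  5  6
 A  6  6  5  5  4  4  4  5  5  6
 A  7  7  6  6  5  5  5  5  5  6

6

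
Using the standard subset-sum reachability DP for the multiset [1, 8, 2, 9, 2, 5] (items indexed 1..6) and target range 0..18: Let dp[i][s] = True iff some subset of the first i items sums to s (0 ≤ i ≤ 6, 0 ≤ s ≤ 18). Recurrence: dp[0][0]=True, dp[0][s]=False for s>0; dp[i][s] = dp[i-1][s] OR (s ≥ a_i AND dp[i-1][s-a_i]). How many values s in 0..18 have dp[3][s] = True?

8

i\s   0   1   2   3   4   5   6   7   8   9  10  11  12  13  14  15  16  17  18
  0   T   F   F   F   F   F   F   F   F   F   F   F   F   F   F   F   F   F   F
  1   T   T   F   F   F   F   F   F   F   F   F   F   F   F   F   F   F   F   F
  2   T   T   F   F   F   F   F   F   T   T   F   F   F   F   F   F   F   F   F
  3   T   T   T   T   F   F   F   F   T   T   T   T   F   F   F   F   F   F   F
  4   T   T   T   T   F   F   F   F   T   T   T   T   T   F   F   F   F   T   T
  5   T   T   T   T   T   T   F   F   T   T   T   T   T   T   T   F   F   T   T
  6   T   T   T   T   T   T   T   T   T   T   T   T   T   T   T   T   T   T   T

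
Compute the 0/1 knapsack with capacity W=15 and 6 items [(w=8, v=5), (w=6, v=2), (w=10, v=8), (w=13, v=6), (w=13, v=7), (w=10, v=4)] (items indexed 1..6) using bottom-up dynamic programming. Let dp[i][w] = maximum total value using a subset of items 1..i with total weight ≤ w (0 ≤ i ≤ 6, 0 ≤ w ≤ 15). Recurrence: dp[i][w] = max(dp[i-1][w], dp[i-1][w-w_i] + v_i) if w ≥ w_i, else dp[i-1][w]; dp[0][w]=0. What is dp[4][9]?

i\w   0   1   2   3   4   5   6   7   8   9  10  11  12  13  14  15
  0   0   0   0   0   0   0   0   0   0   0   0   0   0   0   0   0
  1   0   0   0   0   0   0   0   0   5   5   5   5   5   5   5   5
  2   0   0   0   0   0   0   2   2   5   5   5   5   5   5   7   7
  3   0   0   0   0   0   0   2   2   5   5   8   8   8   8   8   8
  4   0   0   0   0   0   0   2   2   5   5   8   8   8   8   8   8
  5   0   0   0   0   0   0   2   2   5   5   8   8   8   8   8   8
  6   0   0   0   0   0   0   2   2   5   5   8   8   8   8   8   8

5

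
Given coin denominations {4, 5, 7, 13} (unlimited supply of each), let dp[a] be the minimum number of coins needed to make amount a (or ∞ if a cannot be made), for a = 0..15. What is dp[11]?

2

 a  0  1  2  3  4  5  6  7  8  9 10 11 12 13 14 15
dp  0  -  -  -  1  1  -  1  2  2  2  2  2  1  2  3
(- denotes ∞ / unreachable)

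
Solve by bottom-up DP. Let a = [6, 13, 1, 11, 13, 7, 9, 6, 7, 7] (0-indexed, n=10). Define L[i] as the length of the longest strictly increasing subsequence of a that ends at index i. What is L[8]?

3

   i    0    1    2    3    4    5    6    7    8    9
a[i]    6   13    1   11   13    7    9    6    7    7
L[i]    1    2    1    2    3    2    3    2    3    3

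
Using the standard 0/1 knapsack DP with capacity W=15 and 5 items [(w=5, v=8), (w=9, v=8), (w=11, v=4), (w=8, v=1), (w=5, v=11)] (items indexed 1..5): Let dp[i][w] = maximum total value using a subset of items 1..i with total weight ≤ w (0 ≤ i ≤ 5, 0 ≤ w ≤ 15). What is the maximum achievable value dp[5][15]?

19

i\w   0   1   2   3   4   5   6   7   8   9  10  11  12  13  14  15
  0   0   0   0   0   0   0   0   0   0   0   0   0   0   0   0   0
  1   0   0   0   0   0   8   8   8   8   8   8   8   8   8   8   8
  2   0   0   0   0   0   8   8   8   8   8   8   8   8   8  16  16
  3   0   0   0   0   0   8   8   8   8   8   8   8   8   8  16  16
  4   0   0   0   0   0   8   8   8   8   8   8   8   8   9  16  16
  5   0   0   0   0   0  11  11  11  11  11  19  19  19  19  19  19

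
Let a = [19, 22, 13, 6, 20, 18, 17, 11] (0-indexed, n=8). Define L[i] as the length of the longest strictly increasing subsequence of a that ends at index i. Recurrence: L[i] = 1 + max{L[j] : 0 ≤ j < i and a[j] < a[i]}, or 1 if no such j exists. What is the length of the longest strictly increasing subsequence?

   i    0    1    2    3    4    5    6    7
a[i]   19   22   13    6   20   18   17   11
L[i]    1    2    1    1    2    2    2    2

2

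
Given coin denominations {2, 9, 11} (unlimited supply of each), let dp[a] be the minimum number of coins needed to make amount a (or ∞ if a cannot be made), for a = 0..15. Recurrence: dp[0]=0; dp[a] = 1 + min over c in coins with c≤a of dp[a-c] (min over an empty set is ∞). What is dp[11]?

 a  0  1  2  3  4  5  6  7  8  9 10 11 12 13 14 15
dp  0  -  1  -  2  -  3  -  4  1  5  1  6  2  7  3
(- denotes ∞ / unreachable)

1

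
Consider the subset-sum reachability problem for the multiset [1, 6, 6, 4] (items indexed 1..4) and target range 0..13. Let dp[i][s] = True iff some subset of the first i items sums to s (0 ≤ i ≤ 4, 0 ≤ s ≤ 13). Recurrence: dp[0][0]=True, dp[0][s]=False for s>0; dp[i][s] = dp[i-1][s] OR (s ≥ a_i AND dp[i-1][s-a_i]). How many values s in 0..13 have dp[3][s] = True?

i\s   0   1   2   3   4   5   6   7   8   9  10  11  12  13
  0   T   F   F   F   F   F   F   F   F   F   F   F   F   F
  1   T   T   F   F   F   F   F   F   F   F   F   F   F   F
  2   T   T   F   F   F   F   T   T   F   F   F   F   F   F
  3   T   T   F   F   F   F   T   T   F   F   F   F   T   T
  4   T   T   F   F   T   T   T   T   F   F   T   T   T   T

6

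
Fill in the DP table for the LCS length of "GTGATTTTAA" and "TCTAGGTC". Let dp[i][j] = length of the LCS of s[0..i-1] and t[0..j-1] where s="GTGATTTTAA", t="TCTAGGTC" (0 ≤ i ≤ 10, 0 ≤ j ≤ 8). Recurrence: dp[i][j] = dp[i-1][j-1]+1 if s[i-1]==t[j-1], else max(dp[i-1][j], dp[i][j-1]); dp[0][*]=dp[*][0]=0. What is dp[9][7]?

3

   ''  T  C  T  A  G  G  T  C
''  0  0  0  0  0  0  0  0  0
 G  0  0  0  0  0  1  1  1  1
 T  0  1  1  1  1  1  1  2  2
 G  0  1  1  1  1  2  2  2  2
 A  0  1  1  1  2  2  2  2  2
 T  0  1  1  2  2  2  2  3  3
 T  0  1  1  2  2  2  2  3  3
 T  0  1  1  2  2  2  2  3  3
 T  0  1  1  2  2  2  2  3  3
 A  0  1  1  2  3  3  3  3  3
 A  0  1  1  2  3  3  3  3  3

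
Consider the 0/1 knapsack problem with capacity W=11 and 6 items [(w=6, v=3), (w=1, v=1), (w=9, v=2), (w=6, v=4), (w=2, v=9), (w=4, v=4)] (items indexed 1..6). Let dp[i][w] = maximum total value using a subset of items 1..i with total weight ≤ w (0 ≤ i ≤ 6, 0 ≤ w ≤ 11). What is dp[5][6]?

i\w   0   1   2   3   4   5   6   7   8   9  10  11
  0   0   0   0   0   0   0   0   0   0   0   0   0
  1   0   0   0   0   0   0   3   3   3   3   3   3
  2   0   1   1   1   1   1   3   4   4   4   4   4
  3   0   1   1   1   1   1   3   4   4   4   4   4
  4   0   1   1   1   1   1   4   5   5   5   5   5
  5   0   1   9  10  10  10  10  10  13  14  14  14
  6   0   1   9  10  10  10  13  14  14  14  14  14

10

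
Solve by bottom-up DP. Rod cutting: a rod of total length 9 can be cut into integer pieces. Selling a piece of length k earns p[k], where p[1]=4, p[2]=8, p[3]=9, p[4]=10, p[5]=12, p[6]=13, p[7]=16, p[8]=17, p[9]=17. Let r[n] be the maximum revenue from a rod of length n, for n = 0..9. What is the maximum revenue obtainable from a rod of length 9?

   n    0    1    2    3    4    5    6    7    8    9
r[n]    0    4    8   12   16   20   24   28   32   36

36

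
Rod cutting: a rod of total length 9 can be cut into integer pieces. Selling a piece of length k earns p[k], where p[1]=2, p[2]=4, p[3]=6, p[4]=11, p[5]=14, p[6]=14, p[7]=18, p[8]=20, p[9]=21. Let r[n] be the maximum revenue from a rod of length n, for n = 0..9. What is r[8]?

22

   n    0    1    2    3    4    5    6    7    8    9
r[n]    0    2    4    6   11   14   16   18   22   25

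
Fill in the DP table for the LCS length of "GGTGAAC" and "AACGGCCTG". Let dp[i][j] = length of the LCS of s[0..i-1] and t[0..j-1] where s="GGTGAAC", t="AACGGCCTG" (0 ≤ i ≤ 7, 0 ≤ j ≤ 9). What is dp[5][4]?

1

   ''  A  A  C  G  G  C  C  T  G
''  0  0  0  0  0  0  0  0  0  0
 G  0  0  0  0  1  1  1  1  1  1
 G  0  0  0  0  1  2  2  2  2  2
 T  0  0  0  0  1  2  2  2  3  3
 G  0  0  0  0  1  2  2  2  3  4
 A  0  1  1  1  1  2  2  2  3  4
 A  0  1  2  2  2  2  2  2  3  4
 C  0  1  2  3  3  3  3  3  3  4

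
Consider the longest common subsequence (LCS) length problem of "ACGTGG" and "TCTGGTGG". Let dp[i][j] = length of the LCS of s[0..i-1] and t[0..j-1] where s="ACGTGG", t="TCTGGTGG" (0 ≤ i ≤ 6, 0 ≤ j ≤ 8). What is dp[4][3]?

2

   ''  T  C  T  G  G  T  G  G
''  0  0  0  0  0  0  0  0  0
 A  0  0  0  0  0  0  0  0  0
 C  0  0  1  1  1  1  1  1  1
 G  0  0  1  1  2  2  2  2  2
 T  0  1  1  2  2  2  3  3  3
 G  0  1  1  2  3  3  3  4  4
 G  0  1  1  2  3  4  4  4  5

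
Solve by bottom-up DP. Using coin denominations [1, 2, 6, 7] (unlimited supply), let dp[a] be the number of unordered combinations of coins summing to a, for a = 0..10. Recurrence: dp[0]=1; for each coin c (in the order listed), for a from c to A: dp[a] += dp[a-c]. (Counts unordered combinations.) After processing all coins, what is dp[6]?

after  coin     0     1     2     3     4     5     6     7     8     9    10
          1     1     1     1     1     1     1     1     1     1     1     1
          2     1     1     2     2     3     3     4     4     5     5     6
          6     1     1     2     2     3     3     5     5     7     7     9
          7     1     1     2     2     3     3     5     6     8     9    11

5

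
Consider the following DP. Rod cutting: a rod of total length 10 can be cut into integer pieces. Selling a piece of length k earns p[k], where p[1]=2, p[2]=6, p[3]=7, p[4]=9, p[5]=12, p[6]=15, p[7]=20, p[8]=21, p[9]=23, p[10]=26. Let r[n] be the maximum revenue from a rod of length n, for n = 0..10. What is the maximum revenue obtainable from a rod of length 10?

30

   n    0    1    2    3    4    5    6    7    8    9   10
r[n]    0    2    6    8   12   14   18   20   24   26   30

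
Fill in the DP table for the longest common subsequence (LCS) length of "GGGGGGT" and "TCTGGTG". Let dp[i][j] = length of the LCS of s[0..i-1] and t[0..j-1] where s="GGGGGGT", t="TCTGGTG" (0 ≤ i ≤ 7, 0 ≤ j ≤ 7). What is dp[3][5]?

   ''  T  C  T  G  G  T  G
''  0  0  0  0  0  0  0  0
 G  0  0  0  0  1  1  1  1
 G  0  0  0  0  1  2  2  2
 G  0  0  0  0  1  2  2  3
 G  0  0  0  0  1  2  2  3
 G  0  0  0  0  1  2  2  3
 G  0  0  0  0  1  2  2  3
 T  0  1  1  1  1  2  3  3

2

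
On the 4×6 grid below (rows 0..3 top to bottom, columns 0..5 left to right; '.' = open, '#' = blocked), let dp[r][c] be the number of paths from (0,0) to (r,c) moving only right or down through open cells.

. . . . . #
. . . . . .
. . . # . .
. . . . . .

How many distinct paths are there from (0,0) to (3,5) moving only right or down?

25

r\c   0   1   2   3   4   5
  0   1   1   1   1   1   0
  1   1   2   3   4   5   5
  2   1   3   6   0   5  10
  3   1   4  10  10  15  25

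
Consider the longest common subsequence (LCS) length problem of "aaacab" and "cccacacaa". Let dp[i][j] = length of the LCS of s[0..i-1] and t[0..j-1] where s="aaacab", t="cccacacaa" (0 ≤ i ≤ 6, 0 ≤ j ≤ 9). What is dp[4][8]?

3

   ''  c  c  c  a  c  a  c  a  a
''  0  0  0  0  0  0  0  0  0  0
 a  0  0  0  0  1  1  1  1  1  1
 a  0  0  0  0  1  1  2  2  2  2
 a  0  0  0  0  1  1  2  2  3  3
 c  0  1  1  1  1  2  2  3  3  3
 a  0  1  1  1  2  2  3  3  4  4
 b  0  1  1  1  2  2  3  3  4  4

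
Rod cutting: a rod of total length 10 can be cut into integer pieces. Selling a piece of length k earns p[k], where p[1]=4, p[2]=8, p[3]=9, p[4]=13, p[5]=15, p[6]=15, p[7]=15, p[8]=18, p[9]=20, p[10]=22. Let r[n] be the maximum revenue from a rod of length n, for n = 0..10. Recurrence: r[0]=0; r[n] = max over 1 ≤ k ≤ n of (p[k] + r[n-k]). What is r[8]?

   n    0    1    2    3    4    5    6    7    8    9   10
r[n]    0    4    8   12   16   20   24   28   32   36   40

32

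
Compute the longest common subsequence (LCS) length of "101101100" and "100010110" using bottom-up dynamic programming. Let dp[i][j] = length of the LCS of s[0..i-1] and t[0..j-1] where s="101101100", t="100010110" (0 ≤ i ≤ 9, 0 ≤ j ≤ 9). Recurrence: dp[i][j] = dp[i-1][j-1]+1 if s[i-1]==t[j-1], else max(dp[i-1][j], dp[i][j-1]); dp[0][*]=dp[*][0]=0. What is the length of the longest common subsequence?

   ''  1  0  0  0  1  0  1  1  0
''  0  0  0  0  0  0  0  0  0  0
 1  0  1  1  1  1  1  1  1  1  1
 0  0  1  2  2  2  2  2  2  2  2
 1  0  1  2  2  2  3  3  3  3  3
 1  0  1  2  2  2  3  3  4  4  4
 0  0  1  2  3  3  3  4  4  4  5
 1  0  1  2  3  3  4  4  5  5  5
 1  0  1  2  3  3  4  4  5  6  6
 0  0  1  2  3  4  4  5  5  6  7
 0  0  1  2  3  4  4  5  5  6  7

7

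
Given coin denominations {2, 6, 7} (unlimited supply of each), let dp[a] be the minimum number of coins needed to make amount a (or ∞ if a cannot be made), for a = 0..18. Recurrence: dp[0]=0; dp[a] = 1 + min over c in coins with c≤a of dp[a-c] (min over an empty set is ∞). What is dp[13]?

 a  0  1  2  3  4  5  6  7  8  9 10 11 12 13 14 15 16 17 18
dp  0  -  1  -  2  -  1  1  2  2  3  3  2  2  2  3  3  4  3
(- denotes ∞ / unreachable)

2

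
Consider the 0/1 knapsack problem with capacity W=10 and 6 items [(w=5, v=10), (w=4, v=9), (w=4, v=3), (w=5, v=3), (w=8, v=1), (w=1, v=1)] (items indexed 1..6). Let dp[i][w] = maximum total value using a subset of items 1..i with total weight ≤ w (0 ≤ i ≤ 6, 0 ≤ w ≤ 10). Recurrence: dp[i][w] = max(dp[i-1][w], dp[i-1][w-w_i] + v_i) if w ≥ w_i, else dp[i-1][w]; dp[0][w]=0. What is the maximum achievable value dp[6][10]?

20

i\w   0   1   2   3   4   5   6   7   8   9  10
  0   0   0   0   0   0   0   0   0   0   0   0
  1   0   0   0   0   0  10  10  10  10  10  10
  2   0   0   0   0   9  10  10  10  10  19  19
  3   0   0   0   0   9  10  10  10  12  19  19
  4   0   0   0   0   9  10  10  10  12  19  19
  5   0   0   0   0   9  10  10  10  12  19  19
  6   0   1   1   1   9  10  11  11  12  19  20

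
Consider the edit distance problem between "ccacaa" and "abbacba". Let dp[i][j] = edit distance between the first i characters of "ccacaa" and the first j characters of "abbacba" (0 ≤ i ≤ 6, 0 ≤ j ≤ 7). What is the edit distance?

4

   ''  a  b  b  a  c  b  a
''  0  1  2  3  4  5  6  7
 c  1  1  2  3  4  4  5  6
 c  2  2  2  3  4  4  5  6
 a  3  2  3  3  3  4  5  5
 c  4  3  3  4  4  3  4  5
 a  5  4  4  4  4  4  4  4
 a  6  5  5  5  4  5  5  4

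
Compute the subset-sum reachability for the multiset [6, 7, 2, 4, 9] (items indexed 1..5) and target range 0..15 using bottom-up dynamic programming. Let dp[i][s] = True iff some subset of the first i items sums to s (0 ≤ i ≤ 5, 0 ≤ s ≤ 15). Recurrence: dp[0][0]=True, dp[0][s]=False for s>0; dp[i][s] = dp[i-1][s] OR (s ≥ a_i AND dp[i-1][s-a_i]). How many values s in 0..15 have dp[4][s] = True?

12

i\s   0   1   2   3   4   5   6   7   8   9  10  11  12  13  14  15
  0   T   F   F   F   F   F   F   F   F   F   F   F   F   F   F   F
  1   T   F   F   F   F   F   T   F   F   F   F   F   F   F   F   F
  2   T   F   F   F   F   F   T   T   F   F   F   F   F   T   F   F
  3   T   F   T   F   F   F   T   T   T   T   F   F   F   T   F   T
  4   T   F   T   F   T   F   T   T   T   T   T   T   T   T   F   T
  5   T   F   T   F   T   F   T   T   T   T   T   T   T   T   F   T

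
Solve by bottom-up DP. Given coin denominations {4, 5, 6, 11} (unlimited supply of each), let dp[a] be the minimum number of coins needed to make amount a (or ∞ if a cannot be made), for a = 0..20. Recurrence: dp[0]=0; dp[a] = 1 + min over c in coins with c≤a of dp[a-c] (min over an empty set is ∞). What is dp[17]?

 a  0  1  2  3  4  5  6  7  8  9 10 11 12 13 14 15 16 17 18 19 20
dp  0  -  -  -  1  1  1  -  2  2  2  1  2  3  3  2  2  2  3  3  3
(- denotes ∞ / unreachable)

2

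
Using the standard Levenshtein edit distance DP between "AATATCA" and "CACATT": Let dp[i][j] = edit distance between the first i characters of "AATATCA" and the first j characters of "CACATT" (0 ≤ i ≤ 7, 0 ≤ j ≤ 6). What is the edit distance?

4

   ''  C  A  C  A  T  T
''  0  1  2  3  4  5  6
 A  1  1  1  2  3  4  5
 A  2  2  1  2  2  3  4
 T  3  3  2  2  3  2  3
 A  4  4  3  3  2  3  3
 T  5  5  4  4  3  2  3
 C  6  5  5  4  4  3  3
 A  7  6  5  5  4  4  4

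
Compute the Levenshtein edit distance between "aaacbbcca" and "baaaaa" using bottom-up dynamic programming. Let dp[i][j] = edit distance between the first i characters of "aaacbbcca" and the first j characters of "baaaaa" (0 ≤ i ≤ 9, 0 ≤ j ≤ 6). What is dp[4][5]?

   ''  b  a  a  a  a  a
''  0  1  2  3  4  5  6
 a  1  1  1  2  3  4  5
 a  2  2  1  1  2  3  4
 a  3  3  2  1  1  2  3
 c  4  4  3  2  2  2  3
 b  5  4  4  3  3  3  3
 b  6  5  5  4  4  4  4
 c  7  6  6  5  5  5  5
 c  8  7  7  6  6  6  6
 a  9  8  7  7  6  6  6

2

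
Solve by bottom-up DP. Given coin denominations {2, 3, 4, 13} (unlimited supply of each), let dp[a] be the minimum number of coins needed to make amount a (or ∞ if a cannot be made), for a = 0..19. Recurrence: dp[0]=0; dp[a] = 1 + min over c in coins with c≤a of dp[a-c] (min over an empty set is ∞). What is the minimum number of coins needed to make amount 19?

3

 a  0  1  2  3  4  5  6  7  8  9 10 11 12 13 14 15 16 17 18 19
dp  0  -  1  1  1  2  2  2  2  3  3  3  3  1  4  2  2  2  3  3
(- denotes ∞ / unreachable)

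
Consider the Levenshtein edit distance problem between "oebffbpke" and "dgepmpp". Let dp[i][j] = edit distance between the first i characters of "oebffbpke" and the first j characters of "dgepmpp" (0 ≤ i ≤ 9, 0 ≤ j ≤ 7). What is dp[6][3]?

6

   ''  d  g  e  p  m  p  p
''  0  1  2  3  4  5  6  7
 o  1  1  2  3  4  5  6  7
 e  2  2  2  2  3  4  5  6
 b  3  3  3  3  3  4  5  6
 f  4  4  4  4  4  4  5  6
 f  5  5  5  5  5  5  5  6
 b  6  6  6  6  6  6  6  6
 p  7  7  7  7  6  7  6  6
 k  8  8  8  8  7  7  7  7
 e  9  9  9  8  8  8  8  8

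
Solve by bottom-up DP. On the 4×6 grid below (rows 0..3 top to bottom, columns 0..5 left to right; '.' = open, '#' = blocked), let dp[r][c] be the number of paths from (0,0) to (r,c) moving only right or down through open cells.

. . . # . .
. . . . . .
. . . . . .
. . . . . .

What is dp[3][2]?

10

r\c   0   1   2   3   4   5
  0   1   1   1   0   0   0
  1   1   2   3   3   3   3
  2   1   3   6   9  12  15
  3   1   4  10  19  31  46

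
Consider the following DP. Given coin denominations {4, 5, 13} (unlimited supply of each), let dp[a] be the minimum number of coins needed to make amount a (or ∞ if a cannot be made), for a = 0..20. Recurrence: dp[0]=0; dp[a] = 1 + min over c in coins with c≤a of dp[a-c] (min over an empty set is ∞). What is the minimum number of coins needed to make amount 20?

 a  0  1  2  3  4  5  6  7  8  9 10 11 12 13 14 15 16 17 18 19 20
dp  0  -  -  -  1  1  -  -  2  2  2  -  3  1  3  3  4  2  2  4  4
(- denotes ∞ / unreachable)

4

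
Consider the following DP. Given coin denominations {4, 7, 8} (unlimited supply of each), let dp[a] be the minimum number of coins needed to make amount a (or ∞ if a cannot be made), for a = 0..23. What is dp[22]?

3

 a  0  1  2  3  4  5  6  7  8  9 10 11 12 13 14 15 16 17 18 19 20 21 22 23
dp  0  -  -  -  1  -  -  1  1  -  -  2  2  -  2  2  2  -  3  3  3  3  3  3
(- denotes ∞ / unreachable)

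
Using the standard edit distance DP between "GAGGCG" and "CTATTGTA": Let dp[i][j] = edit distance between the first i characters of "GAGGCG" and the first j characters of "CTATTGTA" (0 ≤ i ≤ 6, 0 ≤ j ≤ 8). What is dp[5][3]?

5

   ''  C  T  A  T  T  G  T  A
''  0  1  2  3  4  5  6  7  8
 G  1  1  2  3  4  5  5  6  7
 A  2  2  2  2  3  4  5  6  6
 G  3  3  3  3  3  4  4  5  6
 G  4  4  4  4  4  4  4  5  6
 C  5  4  5  5  5  5  5  5  6
 G  6  5  5  6  6  6  5  6  6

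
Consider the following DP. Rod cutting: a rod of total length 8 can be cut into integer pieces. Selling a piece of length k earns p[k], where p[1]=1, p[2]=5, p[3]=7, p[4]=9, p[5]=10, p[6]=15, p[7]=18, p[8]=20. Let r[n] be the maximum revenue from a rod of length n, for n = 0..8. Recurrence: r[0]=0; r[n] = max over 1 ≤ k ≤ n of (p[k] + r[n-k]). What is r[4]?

   n    0    1    2    3    4    5    6    7    8
r[n]    0    1    5    7   10   12   15   18   20

10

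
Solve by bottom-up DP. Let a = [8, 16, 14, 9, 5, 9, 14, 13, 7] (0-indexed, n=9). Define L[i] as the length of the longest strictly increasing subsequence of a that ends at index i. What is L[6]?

3

   i    0    1    2    3    4    5    6    7    8
a[i]    8   16   14    9    5    9   14   13    7
L[i]    1    2    2    2    1    2    3    3    2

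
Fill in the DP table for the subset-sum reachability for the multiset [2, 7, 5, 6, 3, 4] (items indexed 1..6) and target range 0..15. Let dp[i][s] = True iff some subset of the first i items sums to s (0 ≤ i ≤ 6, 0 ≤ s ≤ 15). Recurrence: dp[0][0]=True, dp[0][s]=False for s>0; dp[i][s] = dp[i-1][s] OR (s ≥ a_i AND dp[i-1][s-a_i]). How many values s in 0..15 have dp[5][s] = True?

i\s   0   1   2   3   4   5   6   7   8   9  10  11  12  13  14  15
  0   T   F   F   F   F   F   F   F   F   F   F   F   F   F   F   F
  1   T   F   T   F   F   F   F   F   F   F   F   F   F   F   F   F
  2   T   F   T   F   F   F   F   T   F   T   F   F   F   F   F   F
  3   T   F   T   F   F   T   F   T   F   T   F   F   T   F   T   F
  4   T   F   T   F   F   T   T   T   T   T   F   T   T   T   T   T
  5   T   F   T   T   F   T   T   T   T   T   T   T   T   T   T   T
  6   T   F   T   T   T   T   T   T   T   T   T   T   T   T   T   T

14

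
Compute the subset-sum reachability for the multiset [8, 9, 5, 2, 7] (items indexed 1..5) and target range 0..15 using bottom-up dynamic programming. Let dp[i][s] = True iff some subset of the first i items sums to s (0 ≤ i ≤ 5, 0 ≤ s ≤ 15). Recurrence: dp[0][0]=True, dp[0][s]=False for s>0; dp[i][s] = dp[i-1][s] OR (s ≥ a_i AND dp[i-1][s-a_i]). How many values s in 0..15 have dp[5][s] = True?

i\s   0   1   2   3   4   5   6   7   8   9  10  11  12  13  14  15
  0   T   F   F   F   F   F   F   F   F   F   F   F   F   F   F   F
  1   T   F   F   F   F   F   F   F   T   F   F   F   F   F   F   F
  2   T   F   F   F   F   F   F   F   T   T   F   F   F   F   F   F
  3   T   F   F   F   F   T   F   F   T   T   F   F   F   T   T   F
  4   T   F   T   F   F   T   F   T   T   T   T   T   F   T   T   T
  5   T   F   T   F   F   T   F   T   T   T   T   T   T   T   T   T

12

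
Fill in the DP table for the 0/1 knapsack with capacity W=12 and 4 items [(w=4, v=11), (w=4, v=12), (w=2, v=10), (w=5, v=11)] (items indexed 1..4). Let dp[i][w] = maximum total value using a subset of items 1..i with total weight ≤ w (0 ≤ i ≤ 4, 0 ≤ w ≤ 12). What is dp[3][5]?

12

i\w   0   1   2   3   4   5   6   7   8   9  10  11  12
  0   0   0   0   0   0   0   0   0   0   0   0   0   0
  1   0   0   0   0  11  11  11  11  11  11  11  11  11
  2   0   0   0   0  12  12  12  12  23  23  23  23  23
  3   0   0  10  10  12  12  22  22  23  23  33  33  33
  4   0   0  10  10  12  12  22  22  23  23  33  33  33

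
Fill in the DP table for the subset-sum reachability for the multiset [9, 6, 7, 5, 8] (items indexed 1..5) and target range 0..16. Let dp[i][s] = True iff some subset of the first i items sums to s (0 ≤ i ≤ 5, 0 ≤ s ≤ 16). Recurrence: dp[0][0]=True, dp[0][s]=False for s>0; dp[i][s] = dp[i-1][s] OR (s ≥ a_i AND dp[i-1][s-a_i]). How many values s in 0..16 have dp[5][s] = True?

i\s   0   1   2   3   4   5   6   7   8   9  10  11  12  13  14  15  16
  0   T   F   F   F   F   F   F   F   F   F   F   F   F   F   F   F   F
  1   T   F   F   F   F   F   F   F   F   T   F   F   F   F   F   F   F
  2   T   F   F   F   F   F   T   F   F   T   F   F   F   F   F   T   F
  3   T   F   F   F   F   F   T   T   F   T   F   F   F   T   F   T   T
  4   T   F   F   F   F   T   T   T   F   T   F   T   T   T   T   T   T
  5   T   F   F   F   F   T   T   T   T   T   F   T   T   T   T   T   T

12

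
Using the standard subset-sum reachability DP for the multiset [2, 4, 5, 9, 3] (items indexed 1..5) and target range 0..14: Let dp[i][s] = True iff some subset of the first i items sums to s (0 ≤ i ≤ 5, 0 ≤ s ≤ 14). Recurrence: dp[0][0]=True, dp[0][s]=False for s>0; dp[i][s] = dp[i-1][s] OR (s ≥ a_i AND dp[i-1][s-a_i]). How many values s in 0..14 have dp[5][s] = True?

i\s   0   1   2   3   4   5   6   7   8   9  10  11  12  13  14
  0   T   F   F   F   F   F   F   F   F   F   F   F   F   F   F
  1   T   F   T   F   F   F   F   F   F   F   F   F   F   F   F
  2   T   F   T   F   T   F   T   F   F   F   F   F   F   F   F
  3   T   F   T   F   T   T   T   T   F   T   F   T   F   F   F
  4   T   F   T   F   T   T   T   T   F   T   F   T   F   T   T
  5   T   F   T   T   T   T   T   T   T   T   T   T   T   T   T

14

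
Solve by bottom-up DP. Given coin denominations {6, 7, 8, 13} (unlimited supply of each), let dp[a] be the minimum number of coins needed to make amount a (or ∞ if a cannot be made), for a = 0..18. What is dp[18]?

 a  0  1  2  3  4  5  6  7  8  9 10 11 12 13 14 15 16 17 18
dp  0  -  -  -  -  -  1  1  1  -  -  -  2  1  2  2  2  -  3
(- denotes ∞ / unreachable)

3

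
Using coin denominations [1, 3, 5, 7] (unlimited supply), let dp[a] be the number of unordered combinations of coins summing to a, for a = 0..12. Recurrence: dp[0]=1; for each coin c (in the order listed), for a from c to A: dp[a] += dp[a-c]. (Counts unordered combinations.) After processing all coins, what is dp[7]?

5

after  coin     0     1     2     3     4     5     6     7     8     9    10    11    12
          1     1     1     1     1     1     1     1     1     1     1     1     1     1
          3     1     1     1     2     2     2     3     3     3     4     4     4     5
          5     1     1     1     2     2     3     4     4     5     6     7     8     9
          7     1     1     1     2     2     3     4     5     6     7     9    10    12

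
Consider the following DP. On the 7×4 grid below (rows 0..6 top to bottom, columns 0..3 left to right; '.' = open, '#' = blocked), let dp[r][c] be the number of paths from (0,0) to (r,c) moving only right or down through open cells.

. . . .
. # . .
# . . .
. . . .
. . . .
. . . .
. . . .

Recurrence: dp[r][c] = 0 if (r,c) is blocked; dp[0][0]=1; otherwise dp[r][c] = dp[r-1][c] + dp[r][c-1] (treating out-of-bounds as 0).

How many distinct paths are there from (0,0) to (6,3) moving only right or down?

r\c   0   1   2   3
  0   1   1   1   1
  1   1   0   1   2
  2   0   0   1   3
  3   0   0   1   4
  4   0   0   1   5
  5   0   0   1   6
  6   0   0   1   7

7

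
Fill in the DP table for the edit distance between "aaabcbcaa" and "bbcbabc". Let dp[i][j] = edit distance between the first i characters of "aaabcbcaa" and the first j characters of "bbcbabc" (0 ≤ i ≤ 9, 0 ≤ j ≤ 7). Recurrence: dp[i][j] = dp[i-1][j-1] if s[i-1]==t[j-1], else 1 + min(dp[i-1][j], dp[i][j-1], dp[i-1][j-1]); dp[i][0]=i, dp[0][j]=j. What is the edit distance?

6

   ''  b  b  c  b  a  b  c
''  0  1  2  3  4  5  6  7
 a  1  1  2  3  4  4  5  6
 a  2  2  2  3  4  4  5  6
 a  3  3  3  3  4  4  5  6
 b  4  3  3  4  3  4  4  5
 c  5  4  4  3  4  4  5  4
 b  6  5  4  4  3  4  4  5
 c  7  6  5  4  4  4  5  4
 a  8  7  6  5  5  4  5  5
 a  9  8  7  6  6  5  5  6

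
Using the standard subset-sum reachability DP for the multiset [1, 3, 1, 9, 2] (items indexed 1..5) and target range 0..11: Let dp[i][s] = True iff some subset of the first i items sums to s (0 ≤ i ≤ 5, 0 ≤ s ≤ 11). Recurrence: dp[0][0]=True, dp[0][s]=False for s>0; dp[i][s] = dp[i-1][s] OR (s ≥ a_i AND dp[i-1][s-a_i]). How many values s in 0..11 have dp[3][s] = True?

6

i\s   0   1   2   3   4   5   6   7   8   9  10  11
  0   T   F   F   F   F   F   F   F   F   F   F   F
  1   T   T   F   F   F   F   F   F   F   F   F   F
  2   T   T   F   T   T   F   F   F   F   F   F   F
  3   T   T   T   T   T   T   F   F   F   F   F   F
  4   T   T   T   T   T   T   F   F   F   T   T   T
  5   T   T   T   T   T   T   T   T   F   T   T   T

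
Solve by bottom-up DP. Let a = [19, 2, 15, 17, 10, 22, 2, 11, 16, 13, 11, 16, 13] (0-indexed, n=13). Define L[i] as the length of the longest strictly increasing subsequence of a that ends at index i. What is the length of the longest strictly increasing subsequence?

5

   i    0    1    2    3    4    5    6    7    8    9   10   11   12
a[i]   19    2   15   17   10   22    2   11   16   13   11   16   13
L[i]    1    1    2    3    2    4    1    3    4    4    3    5    4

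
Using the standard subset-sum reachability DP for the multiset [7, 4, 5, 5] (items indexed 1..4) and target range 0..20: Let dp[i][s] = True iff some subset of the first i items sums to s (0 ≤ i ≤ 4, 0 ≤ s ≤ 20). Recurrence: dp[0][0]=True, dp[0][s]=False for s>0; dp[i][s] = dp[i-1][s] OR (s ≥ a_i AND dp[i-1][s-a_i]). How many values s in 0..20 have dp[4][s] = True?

i\s   0   1   2   3   4   5   6   7   8   9  10  11  12  13  14  15  16  17  18  19  20
  0   T   F   F   F   F   F   F   F   F   F   F   F   F   F   F   F   F   F   F   F   F
  1   T   F   F   F   F   F   F   T   F   F   F   F   F   F   F   F   F   F   F   F   F
  2   T   F   F   F   T   F   F   T   F   F   F   T   F   F   F   F   F   F   F   F   F
  3   T   F   F   F   T   T   F   T   F   T   F   T   T   F   F   F   T   F   F   F   F
  4   T   F   F   F   T   T   F   T   F   T   T   T   T   F   T   F   T   T   F   F   F

11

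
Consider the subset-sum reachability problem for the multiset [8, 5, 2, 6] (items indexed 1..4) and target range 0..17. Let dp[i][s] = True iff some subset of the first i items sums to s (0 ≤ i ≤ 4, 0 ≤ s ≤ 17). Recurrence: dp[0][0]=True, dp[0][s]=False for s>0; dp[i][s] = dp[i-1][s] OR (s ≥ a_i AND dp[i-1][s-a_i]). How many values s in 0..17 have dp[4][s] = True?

i\s   0   1   2   3   4   5   6   7   8   9  10  11  12  13  14  15  16  17
  0   T   F   F   F   F   F   F   F   F   F   F   F   F   F   F   F   F   F
  1   T   F   F   F   F   F   F   F   T   F   F   F   F   F   F   F   F   F
  2   T   F   F   F   F   T   F   F   T   F   F   F   F   T   F   F   F   F
  3   T   F   T   F   F   T   F   T   T   F   T   F   F   T   F   T   F   F
  4   T   F   T   F   F   T   T   T   T   F   T   T   F   T   T   T   T   F

12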